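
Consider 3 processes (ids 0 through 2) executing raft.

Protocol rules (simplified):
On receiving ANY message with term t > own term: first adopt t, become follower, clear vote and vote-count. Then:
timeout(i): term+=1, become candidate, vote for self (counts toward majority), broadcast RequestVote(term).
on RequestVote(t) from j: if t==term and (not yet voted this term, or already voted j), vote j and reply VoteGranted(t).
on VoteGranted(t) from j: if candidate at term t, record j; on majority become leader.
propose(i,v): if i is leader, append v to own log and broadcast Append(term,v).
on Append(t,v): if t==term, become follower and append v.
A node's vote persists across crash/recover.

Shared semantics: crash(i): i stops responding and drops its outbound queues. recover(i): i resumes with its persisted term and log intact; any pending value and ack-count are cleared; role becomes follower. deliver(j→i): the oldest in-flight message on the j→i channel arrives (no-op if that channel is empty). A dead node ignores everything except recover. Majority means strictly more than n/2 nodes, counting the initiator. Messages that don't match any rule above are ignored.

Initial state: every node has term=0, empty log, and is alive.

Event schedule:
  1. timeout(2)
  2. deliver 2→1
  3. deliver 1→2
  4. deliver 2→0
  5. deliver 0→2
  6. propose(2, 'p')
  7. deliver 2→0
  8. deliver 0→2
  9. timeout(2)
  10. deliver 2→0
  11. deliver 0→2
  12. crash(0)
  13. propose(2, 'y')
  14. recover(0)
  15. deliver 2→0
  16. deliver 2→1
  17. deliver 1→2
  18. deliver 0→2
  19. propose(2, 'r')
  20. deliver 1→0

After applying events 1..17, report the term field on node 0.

2

step 1 timeout(2): 2={cand,t=1,log=-}
step 2 deliver 2→1: 1={foll,t=1,log=-}
step 3 deliver 1→2: 2={lead,t=1,log=-}
step 4 deliver 2→0: 0={foll,t=1,log=-}
step 5 deliver 0→2: —
step 6 propose(2,'p'): 2={lead,t=1,log=p}
step 7 deliver 2→0: 0={foll,t=1,log=p}
step 8 deliver 0→2: —
step 9 timeout(2): 2={cand,t=2,log=p}
step 10 deliver 2→0: 0={foll,t=2,log=p}
step 11 deliver 0→2: 2={lead,t=2,log=p}
step 12 crash(0): 0={✗foll,t=2,log=p}
step 13 propose(2,'y'): 2={lead,t=2,log=p,y}
step 14 recover(0): 0={foll,t=2,log=p}
step 15 deliver 2→0: 0={foll,t=2,log=p,y}
step 16 deliver 2→1: 1={foll,t=1,log=p}
step 17 deliver 1→2: —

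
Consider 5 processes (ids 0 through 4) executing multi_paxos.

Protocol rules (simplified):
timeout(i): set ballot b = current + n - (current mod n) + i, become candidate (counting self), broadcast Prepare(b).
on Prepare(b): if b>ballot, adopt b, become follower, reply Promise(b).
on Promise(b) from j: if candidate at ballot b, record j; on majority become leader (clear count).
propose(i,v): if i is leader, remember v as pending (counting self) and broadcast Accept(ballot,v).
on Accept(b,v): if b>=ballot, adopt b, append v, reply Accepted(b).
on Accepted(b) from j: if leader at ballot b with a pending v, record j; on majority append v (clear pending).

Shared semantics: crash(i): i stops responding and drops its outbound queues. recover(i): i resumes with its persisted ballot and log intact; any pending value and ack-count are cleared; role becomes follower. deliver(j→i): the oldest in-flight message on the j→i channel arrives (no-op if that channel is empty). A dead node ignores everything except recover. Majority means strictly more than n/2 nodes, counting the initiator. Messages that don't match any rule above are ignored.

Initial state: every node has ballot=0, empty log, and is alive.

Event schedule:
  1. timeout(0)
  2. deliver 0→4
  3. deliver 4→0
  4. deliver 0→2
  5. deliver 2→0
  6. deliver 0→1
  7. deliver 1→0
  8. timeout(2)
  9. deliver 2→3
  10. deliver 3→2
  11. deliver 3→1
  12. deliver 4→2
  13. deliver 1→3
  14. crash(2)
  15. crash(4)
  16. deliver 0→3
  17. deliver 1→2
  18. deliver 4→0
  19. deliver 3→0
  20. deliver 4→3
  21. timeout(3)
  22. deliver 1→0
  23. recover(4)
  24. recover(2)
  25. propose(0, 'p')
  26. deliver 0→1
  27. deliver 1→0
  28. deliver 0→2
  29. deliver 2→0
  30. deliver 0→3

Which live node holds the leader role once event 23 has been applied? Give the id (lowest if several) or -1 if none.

0

step 1 timeout(0): 0={cand,b=5,log=-}
step 2 deliver 0→4: 4={foll,b=5,log=-}
step 3 deliver 4→0: —
step 4 deliver 0→2: 2={foll,b=5,log=-}
step 5 deliver 2→0: 0={lead,b=5,log=-}
step 6 deliver 0→1: 1={foll,b=5,log=-}
step 7 deliver 1→0: —
step 8 timeout(2): 2={cand,b=12,log=-}
step 9 deliver 2→3: 3={foll,b=12,log=-}
step 10 deliver 3→2: —
step 11 deliver 3→1: —
step 12 deliver 4→2: —
step 13 deliver 1→3: —
step 14 crash(2): 2={✗cand,b=12,log=-}
step 15 crash(4): 4={✗foll,b=5,log=-}
step 16 deliver 0→3: —
step 17 deliver 1→2: —
step 18 deliver 4→0: —
step 19 deliver 3→0: —
step 20 deliver 4→3: —
step 21 timeout(3): 3={cand,b=18,log=-}
step 22 deliver 1→0: —
step 23 recover(4): 4={foll,b=5,log=-}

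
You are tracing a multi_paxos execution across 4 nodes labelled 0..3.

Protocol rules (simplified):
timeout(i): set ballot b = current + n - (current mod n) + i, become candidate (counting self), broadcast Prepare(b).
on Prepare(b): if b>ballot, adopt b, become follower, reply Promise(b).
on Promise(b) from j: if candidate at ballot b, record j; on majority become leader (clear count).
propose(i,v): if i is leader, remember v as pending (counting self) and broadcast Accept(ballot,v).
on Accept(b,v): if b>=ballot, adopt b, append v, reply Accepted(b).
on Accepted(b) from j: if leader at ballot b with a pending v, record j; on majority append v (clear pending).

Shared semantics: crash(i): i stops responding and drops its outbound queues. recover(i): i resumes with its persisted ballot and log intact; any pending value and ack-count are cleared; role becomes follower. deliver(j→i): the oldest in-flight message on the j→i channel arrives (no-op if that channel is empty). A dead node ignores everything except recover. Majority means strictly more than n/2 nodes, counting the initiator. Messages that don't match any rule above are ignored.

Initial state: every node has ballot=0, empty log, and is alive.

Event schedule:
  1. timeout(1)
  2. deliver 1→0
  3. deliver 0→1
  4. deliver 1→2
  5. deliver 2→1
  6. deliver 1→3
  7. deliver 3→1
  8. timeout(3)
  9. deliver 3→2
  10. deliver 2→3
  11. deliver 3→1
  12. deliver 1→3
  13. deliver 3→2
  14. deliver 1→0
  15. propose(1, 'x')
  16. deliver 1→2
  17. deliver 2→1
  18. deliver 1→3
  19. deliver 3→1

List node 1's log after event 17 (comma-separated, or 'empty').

step 1 timeout(1): 1={cand,b=5,log=-}
step 2 deliver 1→0: 0={foll,b=5,log=-}
step 3 deliver 0→1: —
step 4 deliver 1→2: 2={foll,b=5,log=-}
step 5 deliver 2→1: 1={lead,b=5,log=-}
step 6 deliver 1→3: 3={foll,b=5,log=-}
step 7 deliver 3→1: —
step 8 timeout(3): 3={cand,b=11,log=-}
step 9 deliver 3→2: 2={foll,b=11,log=-}
step 10 deliver 2→3: —
step 11 deliver 3→1: 1={foll,b=11,log=-}
step 12 deliver 1→3: 3={lead,b=11,log=-}
step 13 deliver 3→2: —
step 14 deliver 1→0: —
step 15 propose(1,'x'): —
step 16 deliver 1→2: —
step 17 deliver 2→1: —

empty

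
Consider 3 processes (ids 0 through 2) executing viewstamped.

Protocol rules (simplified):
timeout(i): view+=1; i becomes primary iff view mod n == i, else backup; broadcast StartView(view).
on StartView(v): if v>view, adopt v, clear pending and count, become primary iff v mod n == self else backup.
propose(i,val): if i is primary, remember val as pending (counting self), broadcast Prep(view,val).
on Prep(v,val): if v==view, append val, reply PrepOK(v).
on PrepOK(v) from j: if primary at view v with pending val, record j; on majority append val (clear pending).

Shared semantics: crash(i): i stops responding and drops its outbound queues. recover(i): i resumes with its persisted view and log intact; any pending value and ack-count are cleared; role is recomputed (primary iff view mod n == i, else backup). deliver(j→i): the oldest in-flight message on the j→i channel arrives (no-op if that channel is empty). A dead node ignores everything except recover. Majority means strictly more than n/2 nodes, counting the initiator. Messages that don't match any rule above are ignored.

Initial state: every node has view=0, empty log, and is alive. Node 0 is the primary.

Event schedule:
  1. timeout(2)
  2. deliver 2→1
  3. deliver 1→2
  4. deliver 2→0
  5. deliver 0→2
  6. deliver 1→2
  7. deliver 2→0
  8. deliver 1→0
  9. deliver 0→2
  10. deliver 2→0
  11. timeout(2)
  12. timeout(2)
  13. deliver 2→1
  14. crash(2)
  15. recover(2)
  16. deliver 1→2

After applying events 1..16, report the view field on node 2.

e1 timeout(2): 2[back,v=1,-]
e2 deliver 2→1: 1[prim,v=1,-]
e3 deliver 1→2: ·
e4 deliver 2→0: 0[back,v=1,-]
e5 deliver 0→2: ·
e6 deliver 1→2: ·
e7 deliver 2→0: ·
e8 deliver 1→0: ·
e9 deliver 0→2: ·
e10 deliver 2→0: ·
e11 timeout(2): 2[prim,v=2,-]
e12 timeout(2): 2[back,v=3,-]
e13 deliver 2→1: 1[back,v=2,-]
e14 crash(2): 2[✗back,v=3,-]
e15 recover(2): 2[back,v=3,-]
e16 deliver 1→2: ·

3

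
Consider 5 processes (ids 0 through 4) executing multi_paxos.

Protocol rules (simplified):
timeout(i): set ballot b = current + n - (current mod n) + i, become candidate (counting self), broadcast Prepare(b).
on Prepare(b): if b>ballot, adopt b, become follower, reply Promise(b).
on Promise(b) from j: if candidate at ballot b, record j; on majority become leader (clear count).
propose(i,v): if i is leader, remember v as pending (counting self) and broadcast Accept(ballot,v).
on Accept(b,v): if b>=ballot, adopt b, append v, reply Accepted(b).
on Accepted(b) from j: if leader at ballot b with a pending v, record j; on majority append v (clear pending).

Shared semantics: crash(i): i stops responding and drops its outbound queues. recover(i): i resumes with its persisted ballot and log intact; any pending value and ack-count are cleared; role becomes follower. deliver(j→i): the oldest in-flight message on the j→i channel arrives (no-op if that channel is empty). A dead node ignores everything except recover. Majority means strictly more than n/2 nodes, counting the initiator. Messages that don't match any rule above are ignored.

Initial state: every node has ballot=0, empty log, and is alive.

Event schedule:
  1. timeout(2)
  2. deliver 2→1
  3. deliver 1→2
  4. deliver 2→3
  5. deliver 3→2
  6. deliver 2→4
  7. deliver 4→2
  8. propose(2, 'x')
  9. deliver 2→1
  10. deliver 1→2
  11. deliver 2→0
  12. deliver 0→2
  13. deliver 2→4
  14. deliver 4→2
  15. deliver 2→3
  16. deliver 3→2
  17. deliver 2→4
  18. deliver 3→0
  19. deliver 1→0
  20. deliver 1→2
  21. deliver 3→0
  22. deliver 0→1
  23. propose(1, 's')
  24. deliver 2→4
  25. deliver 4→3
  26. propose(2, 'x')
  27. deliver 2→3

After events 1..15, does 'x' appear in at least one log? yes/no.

[1] timeout(2) → N2(cand b7 [-])
[2] deliver 2→1 → N1(foll b7 [-])
[3] deliver 1→2 → ∅
[4] deliver 2→3 → N3(foll b7 [-])
[5] deliver 3→2 → N2(lead b7 [-])
[6] deliver 2→4 → N4(foll b7 [-])
[7] deliver 4→2 → ∅
[8] propose(2,'x') → ∅
[9] deliver 2→1 → N1(foll b7 [x])
[10] deliver 1→2 → ∅
[11] deliver 2→0 → N0(foll b7 [-])
[12] deliver 0→2 → ∅
[13] deliver 2→4 → N4(foll b7 [x])
[14] deliver 4→2 → N2(lead b7 [x])
[15] deliver 2→3 → N3(foll b7 [x])

yes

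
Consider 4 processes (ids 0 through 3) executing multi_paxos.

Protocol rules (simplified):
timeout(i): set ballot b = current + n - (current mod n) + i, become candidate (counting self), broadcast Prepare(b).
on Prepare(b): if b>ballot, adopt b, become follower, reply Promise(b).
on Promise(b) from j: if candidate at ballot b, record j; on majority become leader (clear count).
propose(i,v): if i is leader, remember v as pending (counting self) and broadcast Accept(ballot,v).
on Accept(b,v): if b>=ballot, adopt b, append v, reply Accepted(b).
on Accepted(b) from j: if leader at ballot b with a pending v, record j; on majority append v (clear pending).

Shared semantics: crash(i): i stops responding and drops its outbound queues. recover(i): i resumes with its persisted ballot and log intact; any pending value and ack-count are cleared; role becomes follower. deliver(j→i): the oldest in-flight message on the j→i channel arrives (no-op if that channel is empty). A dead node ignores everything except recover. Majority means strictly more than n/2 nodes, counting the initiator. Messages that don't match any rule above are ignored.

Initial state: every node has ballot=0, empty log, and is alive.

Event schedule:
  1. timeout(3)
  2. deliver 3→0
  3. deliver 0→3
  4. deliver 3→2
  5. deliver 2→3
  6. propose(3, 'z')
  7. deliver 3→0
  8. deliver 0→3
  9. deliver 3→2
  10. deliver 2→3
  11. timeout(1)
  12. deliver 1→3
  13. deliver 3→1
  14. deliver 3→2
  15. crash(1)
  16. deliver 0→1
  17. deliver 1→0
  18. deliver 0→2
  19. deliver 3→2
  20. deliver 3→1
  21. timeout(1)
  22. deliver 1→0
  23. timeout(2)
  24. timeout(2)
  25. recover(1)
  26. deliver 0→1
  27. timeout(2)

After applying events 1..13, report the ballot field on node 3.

[1] timeout(3) → N3(cand b7 [-])
[2] deliver 3→0 → N0(foll b7 [-])
[3] deliver 0→3 → ∅
[4] deliver 3→2 → N2(foll b7 [-])
[5] deliver 2→3 → N3(lead b7 [-])
[6] propose(3,'z') → ∅
[7] deliver 3→0 → N0(foll b7 [z])
[8] deliver 0→3 → ∅
[9] deliver 3→2 → N2(foll b7 [z])
[10] deliver 2→3 → N3(lead b7 [z])
[11] timeout(1) → N1(cand b5 [-])
[12] deliver 1→3 → ∅
[13] deliver 3→1 → N1(foll b7 [-])

7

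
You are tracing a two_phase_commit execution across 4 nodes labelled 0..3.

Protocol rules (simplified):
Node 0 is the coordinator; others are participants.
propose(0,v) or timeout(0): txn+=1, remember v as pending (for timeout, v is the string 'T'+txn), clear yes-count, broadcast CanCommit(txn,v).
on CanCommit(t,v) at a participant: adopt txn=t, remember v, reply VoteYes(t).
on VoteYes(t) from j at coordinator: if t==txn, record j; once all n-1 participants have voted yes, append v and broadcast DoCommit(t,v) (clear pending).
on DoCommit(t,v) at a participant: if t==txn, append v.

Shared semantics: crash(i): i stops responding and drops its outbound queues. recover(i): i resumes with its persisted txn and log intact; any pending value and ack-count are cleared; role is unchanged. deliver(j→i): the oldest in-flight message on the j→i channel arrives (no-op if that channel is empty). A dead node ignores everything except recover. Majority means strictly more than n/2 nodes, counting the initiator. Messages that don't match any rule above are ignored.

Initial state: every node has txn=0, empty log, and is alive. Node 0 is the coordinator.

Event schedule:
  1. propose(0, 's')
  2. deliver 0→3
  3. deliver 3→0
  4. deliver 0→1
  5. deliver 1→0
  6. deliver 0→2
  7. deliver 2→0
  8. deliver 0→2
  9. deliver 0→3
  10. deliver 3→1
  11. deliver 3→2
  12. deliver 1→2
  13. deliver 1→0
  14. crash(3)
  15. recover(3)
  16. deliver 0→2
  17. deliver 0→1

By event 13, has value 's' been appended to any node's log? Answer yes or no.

yes

e1 propose(0,'s'): 0[coor,t=1,-]
e2 deliver 0→3: 3[part,t=1,-]
e3 deliver 3→0: ·
e4 deliver 0→1: 1[part,t=1,-]
e5 deliver 1→0: ·
e6 deliver 0→2: 2[part,t=1,-]
e7 deliver 2→0: 0[coor,t=1,s]
e8 deliver 0→2: 2[part,t=1,s]
e9 deliver 0→3: 3[part,t=1,s]
e10 deliver 3→1: ·
e11 deliver 3→2: ·
e12 deliver 1→2: ·
e13 deliver 1→0: ·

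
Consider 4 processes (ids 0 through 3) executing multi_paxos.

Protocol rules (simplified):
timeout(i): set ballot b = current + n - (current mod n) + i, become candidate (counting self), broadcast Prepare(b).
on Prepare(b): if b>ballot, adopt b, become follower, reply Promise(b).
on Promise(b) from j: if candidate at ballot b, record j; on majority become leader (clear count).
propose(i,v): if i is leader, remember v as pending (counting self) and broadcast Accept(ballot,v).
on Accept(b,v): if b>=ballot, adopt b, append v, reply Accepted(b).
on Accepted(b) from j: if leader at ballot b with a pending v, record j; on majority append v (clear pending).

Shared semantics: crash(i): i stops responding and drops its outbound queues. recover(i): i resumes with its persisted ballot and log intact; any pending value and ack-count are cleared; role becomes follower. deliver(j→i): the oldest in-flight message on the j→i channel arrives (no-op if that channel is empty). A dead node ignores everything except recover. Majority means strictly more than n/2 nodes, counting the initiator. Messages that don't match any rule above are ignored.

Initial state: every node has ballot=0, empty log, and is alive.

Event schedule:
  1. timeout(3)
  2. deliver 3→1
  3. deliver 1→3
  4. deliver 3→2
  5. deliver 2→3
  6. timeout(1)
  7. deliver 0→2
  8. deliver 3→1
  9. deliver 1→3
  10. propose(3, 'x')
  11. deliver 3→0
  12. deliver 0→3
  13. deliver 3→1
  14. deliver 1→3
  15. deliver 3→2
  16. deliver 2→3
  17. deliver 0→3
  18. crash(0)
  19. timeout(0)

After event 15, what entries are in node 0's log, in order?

empty

e1 timeout(3): 3[cand,b=7,-]
e2 deliver 3→1: 1[foll,b=7,-]
e3 deliver 1→3: ·
e4 deliver 3→2: 2[foll,b=7,-]
e5 deliver 2→3: 3[lead,b=7,-]
e6 timeout(1): 1[cand,b=9,-]
e7 deliver 0→2: ·
e8 deliver 3→1: ·
e9 deliver 1→3: 3[foll,b=9,-]
e10 propose(3,'x'): ·
e11 deliver 3→0: 0[foll,b=7,-]
e12 deliver 0→3: ·
e13 deliver 3→1: ·
e14 deliver 1→3: ·
e15 deliver 3→2: ·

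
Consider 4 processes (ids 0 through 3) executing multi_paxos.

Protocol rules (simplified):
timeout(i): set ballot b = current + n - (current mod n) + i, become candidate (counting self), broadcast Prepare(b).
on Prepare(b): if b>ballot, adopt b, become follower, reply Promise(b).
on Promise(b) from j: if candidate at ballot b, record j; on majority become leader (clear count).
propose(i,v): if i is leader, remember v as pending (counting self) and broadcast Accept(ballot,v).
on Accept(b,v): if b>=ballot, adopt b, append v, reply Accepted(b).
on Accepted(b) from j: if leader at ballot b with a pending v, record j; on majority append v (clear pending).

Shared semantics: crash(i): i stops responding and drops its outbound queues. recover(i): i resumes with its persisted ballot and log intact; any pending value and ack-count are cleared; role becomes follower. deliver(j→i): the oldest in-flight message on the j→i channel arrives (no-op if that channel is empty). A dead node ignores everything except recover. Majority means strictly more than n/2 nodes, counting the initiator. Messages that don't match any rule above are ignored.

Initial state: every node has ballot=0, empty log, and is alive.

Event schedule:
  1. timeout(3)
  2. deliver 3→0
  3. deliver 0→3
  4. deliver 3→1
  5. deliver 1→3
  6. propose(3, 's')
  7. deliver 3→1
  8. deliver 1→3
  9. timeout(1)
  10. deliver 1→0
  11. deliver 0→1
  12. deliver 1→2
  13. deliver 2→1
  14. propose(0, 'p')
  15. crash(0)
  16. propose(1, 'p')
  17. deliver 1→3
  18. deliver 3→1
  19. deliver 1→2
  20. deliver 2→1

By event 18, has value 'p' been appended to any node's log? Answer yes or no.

no

e1 timeout(3): 3[cand,b=7,-]
e2 deliver 3→0: 0[foll,b=7,-]
e3 deliver 0→3: ·
e4 deliver 3→1: 1[foll,b=7,-]
e5 deliver 1→3: 3[lead,b=7,-]
e6 propose(3,'s'): ·
e7 deliver 3→1: 1[foll,b=7,s]
e8 deliver 1→3: ·
e9 timeout(1): 1[cand,b=9,s]
e10 deliver 1→0: 0[foll,b=9,-]
e11 deliver 0→1: ·
e12 deliver 1→2: 2[foll,b=9,-]
e13 deliver 2→1: 1[lead,b=9,s]
e14 propose(0,'p'): ·
e15 crash(0): 0[✗foll,b=9,-]
e16 propose(1,'p'): ·
e17 deliver 1→3: 3[foll,b=9,-]
e18 deliver 3→1: ·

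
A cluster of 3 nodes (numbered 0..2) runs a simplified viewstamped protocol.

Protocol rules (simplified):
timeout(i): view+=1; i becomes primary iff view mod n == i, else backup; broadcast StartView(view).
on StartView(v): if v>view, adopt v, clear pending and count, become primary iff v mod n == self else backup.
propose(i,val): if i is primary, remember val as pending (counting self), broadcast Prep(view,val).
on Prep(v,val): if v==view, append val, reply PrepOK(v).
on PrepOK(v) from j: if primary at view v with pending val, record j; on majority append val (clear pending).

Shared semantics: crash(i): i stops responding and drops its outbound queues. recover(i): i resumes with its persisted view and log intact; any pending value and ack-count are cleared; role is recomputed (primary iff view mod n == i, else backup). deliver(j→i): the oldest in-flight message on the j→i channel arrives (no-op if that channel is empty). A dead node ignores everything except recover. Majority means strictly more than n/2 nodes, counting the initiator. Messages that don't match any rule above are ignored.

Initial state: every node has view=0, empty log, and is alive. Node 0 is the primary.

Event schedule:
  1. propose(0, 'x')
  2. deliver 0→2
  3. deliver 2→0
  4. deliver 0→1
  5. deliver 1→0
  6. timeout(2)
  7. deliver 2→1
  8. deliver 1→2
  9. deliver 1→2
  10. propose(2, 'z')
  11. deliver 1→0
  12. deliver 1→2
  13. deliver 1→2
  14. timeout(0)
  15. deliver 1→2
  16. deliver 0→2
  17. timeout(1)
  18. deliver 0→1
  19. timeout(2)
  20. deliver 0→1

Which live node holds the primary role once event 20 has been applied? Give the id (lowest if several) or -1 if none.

e1 propose(0,'x'): ·
e2 deliver 0→2: 2[back,v=0,x]
e3 deliver 2→0: 0[prim,v=0,x]
e4 deliver 0→1: 1[back,v=0,x]
e5 deliver 1→0: ·
e6 timeout(2): 2[back,v=1,x]
e7 deliver 2→1: 1[prim,v=1,x]
e8 deliver 1→2: ·
e9 deliver 1→2: ·
e10 propose(2,'z'): ·
e11 deliver 1→0: ·
e12 deliver 1→2: ·
e13 deliver 1→2: ·
e14 timeout(0): 0[back,v=1,x]
e15 deliver 1→2: ·
e16 deliver 0→2: ·
e17 timeout(1): 1[back,v=2,x]
e18 deliver 0→1: ·
e19 timeout(2): 2[prim,v=2,x]
e20 deliver 0→1: ·

2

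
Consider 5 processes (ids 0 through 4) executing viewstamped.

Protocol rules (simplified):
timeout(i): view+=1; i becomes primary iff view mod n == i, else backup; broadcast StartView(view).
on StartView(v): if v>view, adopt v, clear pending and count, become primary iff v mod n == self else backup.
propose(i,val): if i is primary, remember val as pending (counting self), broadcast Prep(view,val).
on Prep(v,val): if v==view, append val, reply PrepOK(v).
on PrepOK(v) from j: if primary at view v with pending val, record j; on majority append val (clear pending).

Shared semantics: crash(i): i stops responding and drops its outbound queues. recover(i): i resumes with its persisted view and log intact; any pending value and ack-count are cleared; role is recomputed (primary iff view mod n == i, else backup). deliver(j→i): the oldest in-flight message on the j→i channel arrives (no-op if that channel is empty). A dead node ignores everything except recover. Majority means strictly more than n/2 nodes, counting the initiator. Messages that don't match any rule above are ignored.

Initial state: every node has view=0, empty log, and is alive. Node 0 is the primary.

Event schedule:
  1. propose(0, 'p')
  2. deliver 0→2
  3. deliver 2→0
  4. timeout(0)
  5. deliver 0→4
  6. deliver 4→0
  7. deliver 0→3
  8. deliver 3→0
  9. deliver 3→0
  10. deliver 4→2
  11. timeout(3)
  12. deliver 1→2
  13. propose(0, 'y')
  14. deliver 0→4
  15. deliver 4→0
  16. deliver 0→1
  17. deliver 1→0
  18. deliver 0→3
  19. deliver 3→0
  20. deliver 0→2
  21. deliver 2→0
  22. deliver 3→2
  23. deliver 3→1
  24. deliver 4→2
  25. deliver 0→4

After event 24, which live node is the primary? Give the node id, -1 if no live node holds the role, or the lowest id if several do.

[1] propose(0,'p') → ∅
[2] deliver 0→2 → N2(back v0 [p])
[3] deliver 2→0 → ∅
[4] timeout(0) → N0(back v1 [-])
[5] deliver 0→4 → N4(back v0 [p])
[6] deliver 4→0 → ∅
[7] deliver 0→3 → N3(back v0 [p])
[8] deliver 3→0 → ∅
[9] deliver 3→0 → ∅
[10] deliver 4→2 → ∅
[11] timeout(3) → N3(back v1 [p])
[12] deliver 1→2 → ∅
[13] propose(0,'y') → ∅
[14] deliver 0→4 → N4(back v1 [p])
[15] deliver 4→0 → ∅
[16] deliver 0→1 → N1(back v0 [p])
[17] deliver 1→0 → ∅
[18] deliver 0→3 → ∅
[19] deliver 3→0 → ∅
[20] deliver 0→2 → N2(back v1 [p])
[21] deliver 2→0 → ∅
[22] deliver 3→2 → ∅
[23] deliver 3→1 → N1(prim v1 [p])
[24] deliver 4→2 → ∅

1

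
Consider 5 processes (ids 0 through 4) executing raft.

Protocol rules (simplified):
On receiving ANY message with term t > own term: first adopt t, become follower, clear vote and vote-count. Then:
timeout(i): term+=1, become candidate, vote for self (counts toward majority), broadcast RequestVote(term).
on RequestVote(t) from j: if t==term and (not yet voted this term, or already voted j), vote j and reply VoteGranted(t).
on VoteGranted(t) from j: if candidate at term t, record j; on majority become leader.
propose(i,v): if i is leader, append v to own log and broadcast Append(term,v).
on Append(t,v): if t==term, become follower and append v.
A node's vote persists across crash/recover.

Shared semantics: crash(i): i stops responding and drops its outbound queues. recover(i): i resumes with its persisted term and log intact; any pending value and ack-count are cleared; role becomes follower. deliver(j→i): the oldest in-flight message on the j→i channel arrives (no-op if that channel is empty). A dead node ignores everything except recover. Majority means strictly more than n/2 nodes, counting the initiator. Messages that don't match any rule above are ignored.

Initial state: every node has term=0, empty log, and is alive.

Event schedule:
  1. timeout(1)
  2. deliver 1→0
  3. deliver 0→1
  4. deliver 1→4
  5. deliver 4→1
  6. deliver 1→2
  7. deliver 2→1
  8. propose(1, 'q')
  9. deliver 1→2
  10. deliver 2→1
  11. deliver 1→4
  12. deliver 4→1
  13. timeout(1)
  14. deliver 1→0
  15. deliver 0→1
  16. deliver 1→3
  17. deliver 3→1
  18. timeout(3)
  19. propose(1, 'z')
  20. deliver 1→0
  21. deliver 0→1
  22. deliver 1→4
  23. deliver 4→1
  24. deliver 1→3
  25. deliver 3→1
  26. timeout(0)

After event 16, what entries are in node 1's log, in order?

1. timeout(1):  <1:cand t1 ->
2. deliver 1→0:  <0:foll t1 ->
3. deliver 0→1:  nop
4. deliver 1→4:  <4:foll t1 ->
5. deliver 4→1:  <1:lead t1 ->
6. deliver 1→2:  <2:foll t1 ->
7. deliver 2→1:  nop
8. propose(1,'q'):  <1:lead t1 q>
9. deliver 1→2:  <2:foll t1 q>
10. deliver 2→1:  nop
11. deliver 1→4:  <4:foll t1 q>
12. deliver 4→1:  nop
13. timeout(1):  <1:cand t2 q>
14. deliver 1→0:  <0:foll t1 q>
15. deliver 0→1:  nop
16. deliver 1→3:  <3:foll t1 ->

q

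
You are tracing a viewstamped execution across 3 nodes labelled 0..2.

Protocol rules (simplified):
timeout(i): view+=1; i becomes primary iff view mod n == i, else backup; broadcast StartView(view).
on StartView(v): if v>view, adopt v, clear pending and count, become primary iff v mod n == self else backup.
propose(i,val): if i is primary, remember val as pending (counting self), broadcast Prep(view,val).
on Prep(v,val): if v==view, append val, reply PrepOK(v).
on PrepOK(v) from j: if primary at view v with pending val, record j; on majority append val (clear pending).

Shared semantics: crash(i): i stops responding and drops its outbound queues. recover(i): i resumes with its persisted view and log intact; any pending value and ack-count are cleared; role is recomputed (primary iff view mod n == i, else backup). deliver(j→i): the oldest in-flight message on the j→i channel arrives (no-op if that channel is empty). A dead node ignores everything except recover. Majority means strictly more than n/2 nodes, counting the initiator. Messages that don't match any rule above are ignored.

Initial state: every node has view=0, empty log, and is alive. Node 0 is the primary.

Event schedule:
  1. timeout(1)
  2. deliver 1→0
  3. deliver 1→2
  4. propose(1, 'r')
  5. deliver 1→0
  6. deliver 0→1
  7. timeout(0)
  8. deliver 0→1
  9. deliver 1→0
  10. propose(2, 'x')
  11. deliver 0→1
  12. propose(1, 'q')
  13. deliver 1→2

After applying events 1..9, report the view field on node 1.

1. timeout(1):  <1:prim v1 ->
2. deliver 1→0:  <0:back v1 ->
3. deliver 1→2:  <2:back v1 ->
4. propose(1,'r'):  nop
5. deliver 1→0:  <0:back v1 r>
6. deliver 0→1:  <1:prim v1 r>
7. timeout(0):  <0:back v2 r>
8. deliver 0→1:  <1:back v2 r>
9. deliver 1→0:  nop

2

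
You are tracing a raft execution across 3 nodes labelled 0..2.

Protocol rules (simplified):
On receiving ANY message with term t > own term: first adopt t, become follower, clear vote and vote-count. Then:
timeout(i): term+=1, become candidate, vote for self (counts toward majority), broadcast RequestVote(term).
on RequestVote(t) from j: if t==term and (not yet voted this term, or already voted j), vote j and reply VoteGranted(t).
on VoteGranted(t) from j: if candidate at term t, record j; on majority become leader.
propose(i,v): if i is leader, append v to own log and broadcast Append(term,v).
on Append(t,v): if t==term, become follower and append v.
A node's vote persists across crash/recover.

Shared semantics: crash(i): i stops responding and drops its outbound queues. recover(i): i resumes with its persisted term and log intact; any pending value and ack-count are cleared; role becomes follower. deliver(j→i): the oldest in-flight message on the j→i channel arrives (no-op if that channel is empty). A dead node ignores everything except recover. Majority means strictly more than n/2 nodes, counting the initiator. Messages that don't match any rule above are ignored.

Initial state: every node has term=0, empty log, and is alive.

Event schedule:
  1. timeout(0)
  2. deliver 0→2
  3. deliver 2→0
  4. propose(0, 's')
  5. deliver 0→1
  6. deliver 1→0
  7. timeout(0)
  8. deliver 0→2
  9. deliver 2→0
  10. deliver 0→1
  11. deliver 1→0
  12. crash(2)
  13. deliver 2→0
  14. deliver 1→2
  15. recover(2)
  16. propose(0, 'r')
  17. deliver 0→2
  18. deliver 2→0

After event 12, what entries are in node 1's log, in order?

after 1 — timeout(0): n0:cand/t1/[-]
after 2 — deliver 0→2: n2:foll/t1/[-]
after 3 — deliver 2→0: n0:lead/t1/[-]
after 4 — propose(0,'s'): n0:lead/t1/[s]
after 5 — deliver 0→1: n1:foll/t1/[-]
after 6 — deliver 1→0: ·
after 7 — timeout(0): n0:cand/t2/[s]
after 8 — deliver 0→2: n2:foll/t1/[s]
after 9 — deliver 2→0: ·
after 10 — deliver 0→1: n1:foll/t1/[s]
after 11 — deliver 1→0: ·
after 12 — crash(2): n2:✗foll/t1/[s]

s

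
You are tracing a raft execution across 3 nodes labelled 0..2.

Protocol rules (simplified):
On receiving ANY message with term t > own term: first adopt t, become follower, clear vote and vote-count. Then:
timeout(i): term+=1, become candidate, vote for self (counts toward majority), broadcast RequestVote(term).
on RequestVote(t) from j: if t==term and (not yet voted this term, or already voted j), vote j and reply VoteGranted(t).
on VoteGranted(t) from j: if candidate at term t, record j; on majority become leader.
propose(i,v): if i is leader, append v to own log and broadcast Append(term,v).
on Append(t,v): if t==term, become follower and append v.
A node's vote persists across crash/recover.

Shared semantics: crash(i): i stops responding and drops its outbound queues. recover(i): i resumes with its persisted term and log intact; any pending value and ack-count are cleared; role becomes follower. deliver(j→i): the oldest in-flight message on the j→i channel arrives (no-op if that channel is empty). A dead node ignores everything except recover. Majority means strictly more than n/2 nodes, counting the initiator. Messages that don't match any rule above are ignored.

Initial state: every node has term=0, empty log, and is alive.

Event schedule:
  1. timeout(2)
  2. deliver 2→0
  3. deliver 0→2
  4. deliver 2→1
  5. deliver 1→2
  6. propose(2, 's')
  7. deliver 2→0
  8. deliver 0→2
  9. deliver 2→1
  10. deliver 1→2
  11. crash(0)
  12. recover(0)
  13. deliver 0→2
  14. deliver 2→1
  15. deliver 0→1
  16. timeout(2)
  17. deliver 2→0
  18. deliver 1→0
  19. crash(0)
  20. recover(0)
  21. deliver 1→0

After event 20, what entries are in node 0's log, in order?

after 1 — timeout(2): n2:cand/t1/[-]
after 2 — deliver 2→0: n0:foll/t1/[-]
after 3 — deliver 0→2: n2:lead/t1/[-]
after 4 — deliver 2→1: n1:foll/t1/[-]
after 5 — deliver 1→2: ·
after 6 — propose(2,'s'): n2:lead/t1/[s]
after 7 — deliver 2→0: n0:foll/t1/[s]
after 8 — deliver 0→2: ·
after 9 — deliver 2→1: n1:foll/t1/[s]
after 10 — deliver 1→2: ·
after 11 — crash(0): n0:✗foll/t1/[s]
after 12 — recover(0): n0:foll/t1/[s]
after 13 — deliver 0→2: ·
after 14 — deliver 2→1: ·
after 15 — deliver 0→1: ·
after 16 — timeout(2): n2:cand/t2/[s]
after 17 — deliver 2→0: n0:foll/t2/[s]
after 18 — deliver 1→0: ·
after 19 — crash(0): n0:✗foll/t2/[s]
after 20 — recover(0): n0:foll/t2/[s]

s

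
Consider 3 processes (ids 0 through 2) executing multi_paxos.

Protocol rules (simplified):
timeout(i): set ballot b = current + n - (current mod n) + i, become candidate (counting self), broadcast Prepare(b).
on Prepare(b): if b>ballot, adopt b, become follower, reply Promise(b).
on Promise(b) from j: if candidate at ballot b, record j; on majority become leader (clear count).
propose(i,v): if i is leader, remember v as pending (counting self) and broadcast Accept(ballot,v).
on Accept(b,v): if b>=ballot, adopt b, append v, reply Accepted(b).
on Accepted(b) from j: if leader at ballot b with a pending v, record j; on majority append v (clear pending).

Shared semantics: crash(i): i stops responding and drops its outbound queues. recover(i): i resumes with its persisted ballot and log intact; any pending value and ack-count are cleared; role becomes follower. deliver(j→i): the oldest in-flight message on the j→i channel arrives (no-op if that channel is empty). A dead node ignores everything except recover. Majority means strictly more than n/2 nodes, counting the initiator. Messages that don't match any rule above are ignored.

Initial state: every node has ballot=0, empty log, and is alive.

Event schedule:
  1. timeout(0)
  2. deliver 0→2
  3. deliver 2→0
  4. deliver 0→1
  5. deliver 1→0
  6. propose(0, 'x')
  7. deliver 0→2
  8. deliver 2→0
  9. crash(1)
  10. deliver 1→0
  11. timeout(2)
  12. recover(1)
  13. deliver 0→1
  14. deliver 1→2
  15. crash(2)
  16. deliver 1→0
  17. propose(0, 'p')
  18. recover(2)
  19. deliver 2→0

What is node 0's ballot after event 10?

1. timeout(0):  <0:cand b3 ->
2. deliver 0→2:  <2:foll b3 ->
3. deliver 2→0:  <0:lead b3 ->
4. deliver 0→1:  <1:foll b3 ->
5. deliver 1→0:  nop
6. propose(0,'x'):  nop
7. deliver 0→2:  <2:foll b3 x>
8. deliver 2→0:  <0:lead b3 x>
9. crash(1):  <1:✗foll b3 ->
10. deliver 1→0:  nop

3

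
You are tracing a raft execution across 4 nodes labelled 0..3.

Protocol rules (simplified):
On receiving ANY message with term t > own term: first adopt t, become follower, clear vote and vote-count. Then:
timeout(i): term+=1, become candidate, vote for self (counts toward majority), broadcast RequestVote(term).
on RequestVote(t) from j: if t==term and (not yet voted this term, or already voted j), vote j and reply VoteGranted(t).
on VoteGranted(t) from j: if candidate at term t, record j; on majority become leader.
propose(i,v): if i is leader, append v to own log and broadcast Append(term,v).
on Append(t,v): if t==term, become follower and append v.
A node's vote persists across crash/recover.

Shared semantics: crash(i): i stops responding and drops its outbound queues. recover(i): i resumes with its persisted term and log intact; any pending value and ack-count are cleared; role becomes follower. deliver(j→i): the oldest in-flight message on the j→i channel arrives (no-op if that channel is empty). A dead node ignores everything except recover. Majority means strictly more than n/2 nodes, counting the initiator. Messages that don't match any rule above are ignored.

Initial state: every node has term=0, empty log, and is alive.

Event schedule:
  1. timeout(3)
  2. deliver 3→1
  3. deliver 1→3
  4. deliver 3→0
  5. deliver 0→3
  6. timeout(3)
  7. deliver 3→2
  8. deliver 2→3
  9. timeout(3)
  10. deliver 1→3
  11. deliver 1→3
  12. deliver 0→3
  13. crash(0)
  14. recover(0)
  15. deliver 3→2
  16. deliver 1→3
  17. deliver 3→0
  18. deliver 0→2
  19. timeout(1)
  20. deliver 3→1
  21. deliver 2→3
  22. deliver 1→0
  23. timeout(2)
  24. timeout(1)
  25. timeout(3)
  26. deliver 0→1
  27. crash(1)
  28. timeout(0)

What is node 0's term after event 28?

step 1 timeout(3): 3={cand,t=1,log=-}
step 2 deliver 3→1: 1={foll,t=1,log=-}
step 3 deliver 1→3: —
step 4 deliver 3→0: 0={foll,t=1,log=-}
step 5 deliver 0→3: 3={lead,t=1,log=-}
step 6 timeout(3): 3={cand,t=2,log=-}
step 7 deliver 3→2: 2={foll,t=1,log=-}
step 8 deliver 2→3: —
step 9 timeout(3): 3={cand,t=3,log=-}
step 10 deliver 1→3: —
step 11 deliver 1→3: —
step 12 deliver 0→3: —
step 13 crash(0): 0={✗foll,t=1,log=-}
step 14 recover(0): 0={foll,t=1,log=-}
step 15 deliver 3→2: 2={foll,t=2,log=-}
step 16 deliver 1→3: —
step 17 deliver 3→0: 0={foll,t=2,log=-}
step 18 deliver 0→2: —
step 19 timeout(1): 1={cand,t=2,log=-}
step 20 deliver 3→1: —
step 21 deliver 2→3: —
step 22 deliver 1→0: —
step 23 timeout(2): 2={cand,t=3,log=-}
step 24 timeout(1): 1={cand,t=3,log=-}
step 25 timeout(3): 3={cand,t=4,log=-}
step 26 deliver 0→1: —
step 27 crash(1): 1={✗cand,t=3,log=-}
step 28 timeout(0): 0={cand,t=3,log=-}

3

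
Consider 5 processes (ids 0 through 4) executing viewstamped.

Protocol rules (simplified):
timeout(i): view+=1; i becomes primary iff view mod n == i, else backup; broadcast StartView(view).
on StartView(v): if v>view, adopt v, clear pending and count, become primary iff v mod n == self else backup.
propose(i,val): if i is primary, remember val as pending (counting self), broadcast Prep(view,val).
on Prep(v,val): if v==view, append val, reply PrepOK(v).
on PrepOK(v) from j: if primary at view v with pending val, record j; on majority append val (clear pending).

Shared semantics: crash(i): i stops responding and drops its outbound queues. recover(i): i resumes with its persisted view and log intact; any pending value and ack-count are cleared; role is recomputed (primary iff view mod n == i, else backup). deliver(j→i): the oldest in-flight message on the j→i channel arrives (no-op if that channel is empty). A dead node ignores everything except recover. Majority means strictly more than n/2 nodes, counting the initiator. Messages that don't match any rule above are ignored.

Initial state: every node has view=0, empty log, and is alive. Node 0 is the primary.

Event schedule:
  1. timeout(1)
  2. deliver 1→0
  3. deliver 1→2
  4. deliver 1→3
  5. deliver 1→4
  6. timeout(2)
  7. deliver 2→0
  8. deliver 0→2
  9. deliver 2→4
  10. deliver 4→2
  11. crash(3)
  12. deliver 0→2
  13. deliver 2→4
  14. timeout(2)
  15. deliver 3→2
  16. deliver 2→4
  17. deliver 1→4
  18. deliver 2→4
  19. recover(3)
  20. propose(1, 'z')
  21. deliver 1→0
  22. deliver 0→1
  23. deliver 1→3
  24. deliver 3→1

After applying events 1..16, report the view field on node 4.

step 1 timeout(1): 1={prim,v=1,log=-}
step 2 deliver 1→0: 0={back,v=1,log=-}
step 3 deliver 1→2: 2={back,v=1,log=-}
step 4 deliver 1→3: 3={back,v=1,log=-}
step 5 deliver 1→4: 4={back,v=1,log=-}
step 6 timeout(2): 2={prim,v=2,log=-}
step 7 deliver 2→0: 0={back,v=2,log=-}
step 8 deliver 0→2: —
step 9 deliver 2→4: 4={back,v=2,log=-}
step 10 deliver 4→2: —
step 11 crash(3): 3={✗back,v=1,log=-}
step 12 deliver 0→2: —
step 13 deliver 2→4: —
step 14 timeout(2): 2={back,v=3,log=-}
step 15 deliver 3→2: —
step 16 deliver 2→4: 4={back,v=3,log=-}

3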